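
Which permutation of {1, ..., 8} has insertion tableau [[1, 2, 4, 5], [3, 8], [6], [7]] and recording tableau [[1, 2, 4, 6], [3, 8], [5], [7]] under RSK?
1 7 3 6 4 8 2 5

Reverse RSK: for i = n, n-1, ..., 1, locate i in Q, remove the corresponding corner cell from P, and reverse-bump its entry up through P; the value ejected from row 1 is w(i).

So w = 1 7 3 6 4 8 2 5.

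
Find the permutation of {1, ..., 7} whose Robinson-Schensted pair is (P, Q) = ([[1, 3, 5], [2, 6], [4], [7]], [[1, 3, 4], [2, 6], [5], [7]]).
7 2 4 6 3 5 1

Reverse RSK: for i = n, n-1, ..., 1, locate i in Q, remove the corresponding corner cell from P, and reverse-bump its entry up through P; the value ejected from row 1 is w(i).

So w = 7 2 4 6 3 5 1.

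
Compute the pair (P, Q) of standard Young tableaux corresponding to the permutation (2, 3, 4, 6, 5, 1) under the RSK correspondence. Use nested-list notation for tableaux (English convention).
Insert each entry of the permutation into P by Schensted row insertion, recording in Q the position of each new cell.

Insert 2: appended to row 1. P = [[2]].
Insert 3: appended to row 1. P = [[2, 3]].
Insert 4: appended to row 1. P = [[2, 3, 4]].
Insert 6: appended to row 1. P = [[2, 3, 4, 6]].
Insert 5: 5 bumps 6 from row 1; 6 starts row 2. P = [[2, 3, 4, 5], [6]].
Insert 1: 1 bumps 2 from row 1; 2 bumps 6 from row 2; 6 starts row 3. P = [[1, 3, 4, 5], [2], [6]].

So P = [[1, 3, 4, 5], [2], [6]], Q = [[1, 2, 3, 4], [5], [6]].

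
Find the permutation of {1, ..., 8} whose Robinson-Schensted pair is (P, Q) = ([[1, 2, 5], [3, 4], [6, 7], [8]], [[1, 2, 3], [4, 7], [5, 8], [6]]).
3 6 8 7 4 1 5 2

Reverse the RSK construction: for i from n down to 1, find the cell of Q containing i, remove the entry at that cell from P, and reverse-bump it up through P; the value ejected from row 1 is w(i).

Step i=8: Q has 8 at row 3, column 2; remove 7 from row 3 of P and reverse-bump: 7 enters row 2 and ejects 4; 4 enters row 1 and ejects 2. So w(8) = 2. P is now [[1, 4, 5], [3, 7], [6], [8]].
Step i=7: Q has 7 at row 2, column 2; remove 7 from row 2 of P and reverse-bump: 7 enters row 1 and ejects 5. So w(7) = 5. P is now [[1, 4, 7], [3], [6], [8]].
Step i=6: Q has 6 at row 4, column 1; remove 8 from row 4 of P and reverse-bump: 8 enters row 3 and ejects 6; 6 enters row 2 and ejects 3; 3 enters row 1 and ejects 1. So w(6) = 1. P is now [[3, 4, 7], [6], [8]].
Step i=5: Q has 5 at row 3, column 1; remove 8 from row 3 of P and reverse-bump: 8 enters row 2 and ejects 6; 6 enters row 1 and ejects 4. So w(5) = 4. P is now [[3, 6, 7], [8]].
Step i=4: Q has 4 at row 2, column 1; remove 8 from row 2 of P and reverse-bump: 8 enters row 1 and ejects 7. So w(4) = 7. P is now [[3, 6, 8]].
Step i=3: Q has 3 at row 1, column 3; remove that cell from P, ejecting 8. So w(3) = 8. P is now [[3, 6]].
Step i=2: Q has 2 at row 1, column 2; remove that cell from P, ejecting 6. So w(2) = 6. P is now [[3]].
Step i=1: Q has 1 at row 1, column 1; remove that cell from P, ejecting 3. So w(1) = 3. P is now [].

So w = 3 6 8 7 4 1 5 2.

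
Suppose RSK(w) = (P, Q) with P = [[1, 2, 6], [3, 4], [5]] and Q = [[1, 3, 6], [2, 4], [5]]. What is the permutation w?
Reverse the RSK construction: for i from n down to 1, find the cell of Q containing i, remove the entry at that cell from P, and reverse-bump it up through P; the value ejected from row 1 is w(i).

Step i=6: Q has 6 at row 1, column 3; remove that cell from P, ejecting 6. So w(6) = 6. P is now [[1, 2], [3, 4], [5]].
Step i=5: Q has 5 at row 3, column 1; remove 5 from row 3 of P and reverse-bump: 5 enters row 2 and ejects 4; 4 enters row 1 and ejects 2. So w(5) = 2. P is now [[1, 4], [3, 5]].
Step i=4: Q has 4 at row 2, column 2; remove 5 from row 2 of P and reverse-bump: 5 enters row 1 and ejects 4. So w(4) = 4. P is now [[1, 5], [3]].
Step i=3: Q has 3 at row 1, column 2; remove that cell from P, ejecting 5. So w(3) = 5. P is now [[1], [3]].
Step i=2: Q has 2 at row 2, column 1; remove 3 from row 2 of P and reverse-bump: 3 enters row 1 and ejects 1. So w(2) = 1. P is now [[3]].
Step i=1: Q has 1 at row 1, column 1; remove that cell from P, ejecting 3. So w(1) = 3. P is now [].

So w = 3 1 5 4 2 6.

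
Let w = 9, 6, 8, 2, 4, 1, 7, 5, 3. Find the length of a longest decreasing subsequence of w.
5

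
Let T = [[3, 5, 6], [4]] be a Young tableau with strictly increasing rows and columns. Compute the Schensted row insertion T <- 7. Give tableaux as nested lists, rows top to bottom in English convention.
[[3, 5, 6, 7], [4]]

7 is larger than every entry of row 1, so it is appended to row 1. The new tableau is [[3, 5, 6, 7], [4]].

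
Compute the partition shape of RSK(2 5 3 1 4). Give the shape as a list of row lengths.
Row-insert each entry into an empty tableau.

After inserting 2: P = [[2]].
After inserting 5: P = [[2, 5]].
After inserting 3: P = [[2, 3], [5]].
After inserting 1: P = [[1, 3], [2], [5]].
After inserting 4: P = [[1, 3, 4], [2], [5]].

The final insertion tableau P = [[1, 3, 4], [2], [5]] has shape [3, 1, 1].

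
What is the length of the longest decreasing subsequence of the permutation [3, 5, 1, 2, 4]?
2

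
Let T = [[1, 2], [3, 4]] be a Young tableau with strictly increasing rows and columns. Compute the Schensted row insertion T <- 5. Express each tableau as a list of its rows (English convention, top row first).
[[1, 2, 5], [3, 4]]

5 is larger than every entry of row 1, so it is appended to row 1. The new tableau is [[1, 2, 5], [3, 4]].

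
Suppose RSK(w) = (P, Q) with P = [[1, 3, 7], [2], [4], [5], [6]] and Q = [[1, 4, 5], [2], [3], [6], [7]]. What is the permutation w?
Reverse the RSK construction: for i from n down to 1, find the cell of Q containing i, remove the entry at that cell from P, and reverse-bump it up through P; the value ejected from row 1 is w(i).

Step i=7: Q has 7 at row 5, column 1; remove 6 from row 5 of P and reverse-bump: 6 enters row 4 and ejects 5; 5 enters row 3 and ejects 4; 4 enters row 2 and ejects 2; 2 enters row 1 and ejects 1. So w(7) = 1. P is now [[2, 3, 7], [4], [5], [6]].
Step i=6: Q has 6 at row 4, column 1; remove 6 from row 4 of P and reverse-bump: 6 enters row 3 and ejects 5; 5 enters row 2 and ejects 4; 4 enters row 1 and ejects 3. So w(6) = 3. P is now [[2, 4, 7], [5], [6]].
Step i=5: Q has 5 at row 1, column 3; remove that cell from P, ejecting 7. So w(5) = 7. P is now [[2, 4], [5], [6]].
Step i=4: Q has 4 at row 1, column 2; remove that cell from P, ejecting 4. So w(4) = 4. P is now [[2], [5], [6]].
Step i=3: Q has 3 at row 3, column 1; remove 6 from row 3 of P and reverse-bump: 6 enters row 2 and ejects 5; 5 enters row 1 and ejects 2. So w(3) = 2. P is now [[5], [6]].
Step i=2: Q has 2 at row 2, column 1; remove 6 from row 2 of P and reverse-bump: 6 enters row 1 and ejects 5. So w(2) = 5. P is now [[6]].
Step i=1: Q has 1 at row 1, column 1; remove that cell from P, ejecting 6. So w(1) = 6. P is now [].

So w = 6 5 2 4 7 3 1.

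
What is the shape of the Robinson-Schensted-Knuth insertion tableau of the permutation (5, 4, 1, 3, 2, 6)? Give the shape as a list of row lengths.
Row-insert each entry into an empty tableau.

After inserting 5: P = [[5]].
After inserting 4: P = [[4], [5]].
After inserting 1: P = [[1], [4], [5]].
After inserting 3: P = [[1, 3], [4], [5]].
After inserting 2: P = [[1, 2], [3], [4], [5]].
After inserting 6: P = [[1, 2, 6], [3], [4], [5]].

The final insertion tableau P = [[1, 2, 6], [3], [4], [5]] has shape [3, 1, 1, 1].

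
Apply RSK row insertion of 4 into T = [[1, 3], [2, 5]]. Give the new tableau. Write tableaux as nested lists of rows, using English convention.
[[1, 3, 4], [2, 5]]

4 is larger than every entry of row 1, so it is appended to row 1. The new tableau is [[1, 3, 4], [2, 5]].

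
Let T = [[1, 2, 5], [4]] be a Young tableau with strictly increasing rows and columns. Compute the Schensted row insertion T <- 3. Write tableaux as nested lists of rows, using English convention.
[[1, 2, 3], [4, 5]]

In row 1, 3 replaces 5 (the leftmost entry greater than 3); 5 is bumped to row 2. 5 is appended to row 2. The new tableau is [[1, 2, 3], [4, 5]].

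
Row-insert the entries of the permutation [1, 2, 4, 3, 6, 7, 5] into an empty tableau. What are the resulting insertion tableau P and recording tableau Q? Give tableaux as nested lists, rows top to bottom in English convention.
P = [[1, 2, 3, 5, 7], [4, 6]], Q = [[1, 2, 3, 5, 6], [4, 7]]

Insert each entry of the permutation into P by Schensted row insertion, recording in Q the position of each new cell.

Insert 1: appended to row 1. P = [[1]].
Insert 2: appended to row 1. P = [[1, 2]].
Insert 4: appended to row 1. P = [[1, 2, 4]].
Insert 3: 3 bumps 4 from row 1; 4 starts row 2. P = [[1, 2, 3], [4]].
Insert 6: appended to row 1. P = [[1, 2, 3, 6], [4]].
Insert 7: appended to row 1. P = [[1, 2, 3, 6, 7], [4]].
Insert 5: 5 bumps 6 from row 1; 6 appends to row 2. P = [[1, 2, 3, 5, 7], [4, 6]].

So P = [[1, 2, 3, 5, 7], [4, 6]], Q = [[1, 2, 3, 5, 6], [4, 7]].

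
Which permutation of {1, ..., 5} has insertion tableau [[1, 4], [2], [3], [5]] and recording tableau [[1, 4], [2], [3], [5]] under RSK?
Reverse RSK: for i = n, n-1, ..., 1, locate i in Q, remove the corresponding corner cell from P, and reverse-bump its entry up through P; the value ejected from row 1 is w(i).

So w = 5 3 2 4 1.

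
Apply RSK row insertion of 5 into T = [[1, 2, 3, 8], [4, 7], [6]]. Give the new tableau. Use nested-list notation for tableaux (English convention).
[[1, 2, 3, 5], [4, 7, 8], [6]]

In row 1, 5 replaces 8 (the leftmost entry greater than 5); 8 is bumped to row 2. 8 is appended to row 2. The new tableau is [[1, 2, 3, 5], [4, 7, 8], [6]].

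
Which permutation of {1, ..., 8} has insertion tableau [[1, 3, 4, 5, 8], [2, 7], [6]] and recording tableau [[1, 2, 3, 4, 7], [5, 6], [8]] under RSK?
2 3 6 7 4 5 8 1

Reverse the RSK construction: for i from n down to 1, find the cell of Q containing i, remove the entry at that cell from P, and reverse-bump it up through P; the value ejected from row 1 is w(i).

Step i=8: Q has 8 at row 3, column 1; remove 6 from row 3 of P and reverse-bump: 6 enters row 2 and ejects 2; 2 enters row 1 and ejects 1. So w(8) = 1. P is now [[2, 3, 4, 5, 8], [6, 7]].
Step i=7: Q has 7 at row 1, column 5; remove that cell from P, ejecting 8. So w(7) = 8. P is now [[2, 3, 4, 5], [6, 7]].
Step i=6: Q has 6 at row 2, column 2; remove 7 from row 2 of P and reverse-bump: 7 enters row 1 and ejects 5. So w(6) = 5. P is now [[2, 3, 4, 7], [6]].
Step i=5: Q has 5 at row 2, column 1; remove 6 from row 2 of P and reverse-bump: 6 enters row 1 and ejects 4. So w(5) = 4. P is now [[2, 3, 6, 7]].
Step i=4: Q has 4 at row 1, column 4; remove that cell from P, ejecting 7. So w(4) = 7. P is now [[2, 3, 6]].
Step i=3: Q has 3 at row 1, column 3; remove that cell from P, ejecting 6. So w(3) = 6. P is now [[2, 3]].
Step i=2: Q has 2 at row 1, column 2; remove that cell from P, ejecting 3. So w(2) = 3. P is now [[2]].
Step i=1: Q has 1 at row 1, column 1; remove that cell from P, ejecting 2. So w(1) = 2. P is now [].

So w = 2 3 6 7 4 5 8 1.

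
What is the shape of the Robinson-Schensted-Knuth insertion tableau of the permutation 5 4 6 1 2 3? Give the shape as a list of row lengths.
RSK row insertion gives P = [[1, 2, 3], [4, 6], [5]], which has shape [3, 2, 1].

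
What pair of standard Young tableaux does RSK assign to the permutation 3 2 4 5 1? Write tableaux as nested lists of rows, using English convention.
P = [[1, 4, 5], [2], [3]], Q = [[1, 3, 4], [2], [5]]

Insert each entry of the permutation into P by Schensted row insertion, recording in Q the position of each new cell.

Insert 3: appended to row 1. P = [[3]], Q = [[1]].
Insert 2: 2 bumps 3 from row 1; 3 starts row 2. P = [[2], [3]], Q = [[1], [2]].
Insert 4: appended to row 1. P = [[2, 4], [3]], Q = [[1, 3], [2]].
Insert 5: appended to row 1. P = [[2, 4, 5], [3]], Q = [[1, 3, 4], [2]].
Insert 1: 1 bumps 2 from row 1; 2 bumps 3 from row 2; 3 starts row 3. P = [[1, 4, 5], [2], [3]], Q = [[1, 3, 4], [2], [5]].

So P = [[1, 4, 5], [2], [3]], Q = [[1, 3, 4], [2], [5]].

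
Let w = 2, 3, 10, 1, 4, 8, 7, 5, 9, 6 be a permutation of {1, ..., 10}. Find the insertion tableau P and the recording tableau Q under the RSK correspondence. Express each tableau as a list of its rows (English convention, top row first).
P = [[1, 3, 4, 5, 6], [2, 7, 9], [8], [10]], Q = [[1, 2, 3, 6, 9], [4, 5, 10], [7], [8]]

Insert each entry of the permutation into P by Schensted row insertion, recording in Q the position of each new cell.

Insert 2: appended to row 1. P = [[2]].
Insert 3: appended to row 1. P = [[2, 3]].
Insert 10: appended to row 1. P = [[2, 3, 10]].
Insert 1: 1 bumps 2 from row 1; 2 starts row 2. P = [[1, 3, 10], [2]].
Insert 4: 4 bumps 10 from row 1; 10 appends to row 2. P = [[1, 3, 4], [2, 10]].
Insert 8: appended to row 1. P = [[1, 3, 4, 8], [2, 10]].
Insert 7: 7 bumps 8 from row 1; 8 bumps 10 from row 2; 10 starts row 3. P = [[1, 3, 4, 7], [2, 8], [10]].
Insert 5: 5 bumps 7 from row 1; 7 bumps 8 from row 2; 8 bumps 10 from row 3; 10 starts row 4. P = [[1, 3, 4, 5], [2, 7], [8], [10]].
Insert 9: appended to row 1. P = [[1, 3, 4, 5, 9], [2, 7], [8], [10]].
Insert 6: 6 bumps 9 from row 1; 9 appends to row 2. P = [[1, 3, 4, 5, 6], [2, 7, 9], [8], [10]].

So P = [[1, 3, 4, 5, 6], [2, 7, 9], [8], [10]], Q = [[1, 2, 3, 6, 9], [4, 5, 10], [7], [8]].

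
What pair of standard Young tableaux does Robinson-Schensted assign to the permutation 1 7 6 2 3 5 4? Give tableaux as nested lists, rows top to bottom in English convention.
Insert each entry of the permutation into P by Schensted row insertion, recording in Q the position of each new cell.

Insert 1: appended to row 1. P = [[1]].
Insert 7: appended to row 1. P = [[1, 7]].
Insert 6: 6 bumps 7 from row 1; 7 starts row 2. P = [[1, 6], [7]].
Insert 2: 2 bumps 6 from row 1; 6 bumps 7 from row 2; 7 starts row 3. P = [[1, 2], [6], [7]].
Insert 3: appended to row 1. P = [[1, 2, 3], [6], [7]].
Insert 5: appended to row 1. P = [[1, 2, 3, 5], [6], [7]].
Insert 4: 4 bumps 5 from row 1; 5 bumps 6 from row 2; 6 bumps 7 from row 3; 7 starts row 4. P = [[1, 2, 3, 4], [5], [6], [7]].

So P = [[1, 2, 3, 4], [5], [6], [7]], Q = [[1, 2, 5, 6], [3], [4], [7]].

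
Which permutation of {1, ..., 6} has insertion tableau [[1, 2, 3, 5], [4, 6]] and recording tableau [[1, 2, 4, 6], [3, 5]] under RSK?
Reverse the RSK construction: for i from n down to 1, find the cell of Q containing i, remove the entry at that cell from P, and reverse-bump it up through P; the value ejected from row 1 is w(i).

Step i=6: Q has 6 at row 1, column 4; remove that cell from P, ejecting 5. So w(6) = 5. P is now [[1, 2, 3], [4, 6]].
Step i=5: Q has 5 at row 2, column 2; remove 6 from row 2 of P and reverse-bump: 6 enters row 1 and ejects 3. So w(5) = 3. P is now [[1, 2, 6], [4]].
Step i=4: Q has 4 at row 1, column 3; remove that cell from P, ejecting 6. So w(4) = 6. P is now [[1, 2], [4]].
Step i=3: Q has 3 at row 2, column 1; remove 4 from row 2 of P and reverse-bump: 4 enters row 1 and ejects 2. So w(3) = 2. P is now [[1, 4]].
Step i=2: Q has 2 at row 1, column 2; remove that cell from P, ejecting 4. So w(2) = 4. P is now [[1]].
Step i=1: Q has 1 at row 1, column 1; remove that cell from P, ejecting 1. So w(1) = 1. P is now [].

So w = 1 4 2 6 3 5.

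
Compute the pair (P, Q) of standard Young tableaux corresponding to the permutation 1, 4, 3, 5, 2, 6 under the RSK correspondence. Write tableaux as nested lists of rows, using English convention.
Insert each entry of the permutation into P by Schensted row insertion, recording in Q the position of each new cell.

Insert 1: appended to row 1. P = [[1]].
Insert 4: appended to row 1. P = [[1, 4]].
Insert 3: 3 bumps 4 from row 1; 4 starts row 2. P = [[1, 3], [4]].
Insert 5: appended to row 1. P = [[1, 3, 5], [4]].
Insert 2: 2 bumps 3 from row 1; 3 bumps 4 from row 2; 4 starts row 3. P = [[1, 2, 5], [3], [4]].
Insert 6: appended to row 1. P = [[1, 2, 5, 6], [3], [4]].

So P = [[1, 2, 5, 6], [3], [4]], Q = [[1, 2, 4, 6], [3], [5]].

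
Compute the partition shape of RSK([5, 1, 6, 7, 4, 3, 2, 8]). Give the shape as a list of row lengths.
Row-insert each entry into an empty tableau.

After inserting 5: P = [[5]].
After inserting 1: P = [[1], [5]].
After inserting 6: P = [[1, 6], [5]].
After inserting 7: P = [[1, 6, 7], [5]].
After inserting 4: P = [[1, 4, 7], [5, 6]].
After inserting 3: P = [[1, 3, 7], [4, 6], [5]].
After inserting 2: P = [[1, 2, 7], [3, 6], [4], [5]].
After inserting 8: P = [[1, 2, 7, 8], [3, 6], [4], [5]].

The final insertion tableau P = [[1, 2, 7, 8], [3, 6], [4], [5]] has shape [4, 2, 1, 1].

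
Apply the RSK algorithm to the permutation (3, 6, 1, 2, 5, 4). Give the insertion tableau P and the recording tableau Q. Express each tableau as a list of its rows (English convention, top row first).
P = [[1, 2, 4], [3, 5], [6]], Q = [[1, 2, 5], [3, 4], [6]]

Insert each entry of the permutation into P by Schensted row insertion, recording in Q the position of each new cell.

After inserting 3: P = [[3]].
After inserting 6: P = [[3, 6]].
After inserting 1: P = [[1, 6], [3]].
After inserting 2: P = [[1, 2], [3, 6]].
After inserting 5: P = [[1, 2, 5], [3, 6]].
After inserting 4: P = [[1, 2, 4], [3, 5], [6]].

So P = [[1, 2, 4], [3, 5], [6]], Q = [[1, 2, 5], [3, 4], [6]].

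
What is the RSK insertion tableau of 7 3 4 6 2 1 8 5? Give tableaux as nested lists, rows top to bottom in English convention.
Insert 7: appended to row 1. P = [[7]].
Insert 3: 3 bumps 7 from row 1; 7 starts row 2. P = [[3], [7]].
Insert 4: appended to row 1. P = [[3, 4], [7]].
Insert 6: appended to row 1. P = [[3, 4, 6], [7]].
Insert 2: 2 bumps 3 from row 1; 3 bumps 7 from row 2; 7 starts row 3. P = [[2, 4, 6], [3], [7]].
Insert 1: 1 bumps 2 from row 1; 2 bumps 3 from row 2; 3 bumps 7 from row 3; 7 starts row 4. P = [[1, 4, 6], [2], [3], [7]].
Insert 8: appended to row 1. P = [[1, 4, 6, 8], [2], [3], [7]].
Insert 5: 5 bumps 6 from row 1; 6 appends to row 2. P = [[1, 4, 5, 8], [2, 6], [3], [7]].

So P = [[1, 4, 5, 8], [2, 6], [3], [7]].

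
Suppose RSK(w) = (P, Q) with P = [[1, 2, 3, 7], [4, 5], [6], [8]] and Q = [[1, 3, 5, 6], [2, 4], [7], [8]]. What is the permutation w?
Reverse the RSK construction: for i from n down to 1, find the cell of Q containing i, remove the entry at that cell from P, and reverse-bump it up through P; the value ejected from row 1 is w(i).

Step i=8: Q has 8 at row 4, column 1; remove 8 from row 4 of P and reverse-bump: 8 enters row 3 and ejects 6; 6 enters row 2 and ejects 5; 5 enters row 1 and ejects 3. So w(8) = 3. P is now [[1, 2, 5, 7], [4, 6], [8]].
Step i=7: Q has 7 at row 3, column 1; remove 8 from row 3 of P and reverse-bump: 8 enters row 2 and ejects 6; 6 enters row 1 and ejects 5. So w(7) = 5. P is now [[1, 2, 6, 7], [4, 8]].
Step i=6: Q has 6 at row 1, column 4; remove that cell from P, ejecting 7. So w(6) = 7. P is now [[1, 2, 6], [4, 8]].
Step i=5: Q has 5 at row 1, column 3; remove that cell from P, ejecting 6. So w(5) = 6. P is now [[1, 2], [4, 8]].
Step i=4: Q has 4 at row 2, column 2; remove 8 from row 2 of P and reverse-bump: 8 enters row 1 and ejects 2. So w(4) = 2. P is now [[1, 8], [4]].
Step i=3: Q has 3 at row 1, column 2; remove that cell from P, ejecting 8. So w(3) = 8. P is now [[1], [4]].
Step i=2: Q has 2 at row 2, column 1; remove 4 from row 2 of P and reverse-bump: 4 enters row 1 and ejects 1. So w(2) = 1. P is now [[4]].
Step i=1: Q has 1 at row 1, column 1; remove that cell from P, ejecting 4. So w(1) = 4. P is now [].

So w = 4 1 8 2 6 7 5 3.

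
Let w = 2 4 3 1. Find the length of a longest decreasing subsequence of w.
3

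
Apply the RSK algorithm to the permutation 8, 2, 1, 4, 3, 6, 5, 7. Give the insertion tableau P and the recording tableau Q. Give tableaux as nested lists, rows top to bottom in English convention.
P = [[1, 3, 5, 7], [2, 4, 6], [8]], Q = [[1, 4, 6, 8], [2, 5, 7], [3]]

Insert each entry of the permutation into P by Schensted row insertion, recording in Q the position of each new cell.

Insert 8: appended to row 1. P = [[8]].
Insert 2: 2 bumps 8 from row 1; 8 starts row 2. P = [[2], [8]].
Insert 1: 1 bumps 2 from row 1; 2 bumps 8 from row 2; 8 starts row 3. P = [[1], [2], [8]].
Insert 4: appended to row 1. P = [[1, 4], [2], [8]].
Insert 3: 3 bumps 4 from row 1; 4 appends to row 2. P = [[1, 3], [2, 4], [8]].
Insert 6: appended to row 1. P = [[1, 3, 6], [2, 4], [8]].
Insert 5: 5 bumps 6 from row 1; 6 appends to row 2. P = [[1, 3, 5], [2, 4, 6], [8]].
Insert 7: appended to row 1. P = [[1, 3, 5, 7], [2, 4, 6], [8]].

So P = [[1, 3, 5, 7], [2, 4, 6], [8]], Q = [[1, 4, 6, 8], [2, 5, 7], [3]].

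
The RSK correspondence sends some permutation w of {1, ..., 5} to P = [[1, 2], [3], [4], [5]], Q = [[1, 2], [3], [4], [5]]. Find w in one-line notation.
Reverse the RSK construction: for i from n down to 1, find the cell of Q containing i, remove the entry at that cell from P, and reverse-bump it up through P; the value ejected from row 1 is w(i).

Step i=5: Q has 5 at row 4, column 1; remove 5 from row 4 of P and reverse-bump: 5 enters row 3 and ejects 4; 4 enters row 2 and ejects 3; 3 enters row 1 and ejects 2. So w(5) = 2. P is now [[1, 3], [4], [5]].
Step i=4: Q has 4 at row 3, column 1; remove 5 from row 3 of P and reverse-bump: 5 enters row 2 and ejects 4; 4 enters row 1 and ejects 3. So w(4) = 3. P is now [[1, 4], [5]].
Step i=3: Q has 3 at row 2, column 1; remove 5 from row 2 of P and reverse-bump: 5 enters row 1 and ejects 4. So w(3) = 4. P is now [[1, 5]].
Step i=2: Q has 2 at row 1, column 2; remove that cell from P, ejecting 5. So w(2) = 5. P is now [[1]].
Step i=1: Q has 1 at row 1, column 1; remove that cell from P, ejecting 1. So w(1) = 1. P is now [].

So w = 1 5 4 3 2.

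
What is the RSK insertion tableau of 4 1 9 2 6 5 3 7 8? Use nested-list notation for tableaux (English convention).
P = [[1, 2, 3, 7, 8], [4, 5], [6], [9]]

Insert 4: appended to row 1. P = [[4]].
Insert 1: 1 bumps 4 from row 1; 4 starts row 2. P = [[1], [4]].
Insert 9: appended to row 1. P = [[1, 9], [4]].
Insert 2: 2 bumps 9 from row 1; 9 appends to row 2. P = [[1, 2], [4, 9]].
Insert 6: appended to row 1. P = [[1, 2, 6], [4, 9]].
Insert 5: 5 bumps 6 from row 1; 6 bumps 9 from row 2; 9 starts row 3. P = [[1, 2, 5], [4, 6], [9]].
Insert 3: 3 bumps 5 from row 1; 5 bumps 6 from row 2; 6 bumps 9 from row 3; 9 starts row 4. P = [[1, 2, 3], [4, 5], [6], [9]].
Insert 7: appended to row 1. P = [[1, 2, 3, 7], [4, 5], [6], [9]].
Insert 8: appended to row 1. P = [[1, 2, 3, 7, 8], [4, 5], [6], [9]].

So P = [[1, 2, 3, 7, 8], [4, 5], [6], [9]].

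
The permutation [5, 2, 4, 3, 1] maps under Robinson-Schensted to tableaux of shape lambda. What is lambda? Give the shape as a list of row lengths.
[2, 1, 1, 1]

Row-insert each entry into an empty tableau.

After inserting 5: P = [[5]].
After inserting 2: P = [[2], [5]].
After inserting 4: P = [[2, 4], [5]].
After inserting 3: P = [[2, 3], [4], [5]].
After inserting 1: P = [[1, 3], [2], [4], [5]].

The final insertion tableau P = [[1, 3], [2], [4], [5]] has shape [2, 1, 1, 1].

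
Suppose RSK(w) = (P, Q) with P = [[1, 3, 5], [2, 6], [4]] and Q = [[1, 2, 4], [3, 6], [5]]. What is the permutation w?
Reverse RSK: for i = n, n-1, ..., 1, locate i in Q, remove the corresponding corner cell from P, and reverse-bump its entry up through P; the value ejected from row 1 is w(i).

So w = 2 4 3 6 1 5.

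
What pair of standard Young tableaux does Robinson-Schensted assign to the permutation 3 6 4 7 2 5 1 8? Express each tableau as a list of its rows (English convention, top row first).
P = [[1, 4, 5, 8], [2, 7], [3], [6]], Q = [[1, 2, 4, 8], [3, 6], [5], [7]]

Insert each entry of the permutation into P by Schensted row insertion, recording in Q the position of each new cell.

After inserting 3: P = [[3]].
After inserting 6: P = [[3, 6]].
After inserting 4: P = [[3, 4], [6]].
After inserting 7: P = [[3, 4, 7], [6]].
After inserting 2: P = [[2, 4, 7], [3], [6]].
After inserting 5: P = [[2, 4, 5], [3, 7], [6]].
After inserting 1: P = [[1, 4, 5], [2, 7], [3], [6]].
After inserting 8: P = [[1, 4, 5, 8], [2, 7], [3], [6]].

So P = [[1, 4, 5, 8], [2, 7], [3], [6]], Q = [[1, 2, 4, 8], [3, 6], [5], [7]].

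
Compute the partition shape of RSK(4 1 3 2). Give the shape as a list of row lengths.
[2, 1, 1]

Row-insert each entry into an empty tableau.

After inserting 4: P = [[4]].
After inserting 1: P = [[1], [4]].
After inserting 3: P = [[1, 3], [4]].
After inserting 2: P = [[1, 2], [3], [4]].

The final insertion tableau P = [[1, 2], [3], [4]] has shape [2, 1, 1].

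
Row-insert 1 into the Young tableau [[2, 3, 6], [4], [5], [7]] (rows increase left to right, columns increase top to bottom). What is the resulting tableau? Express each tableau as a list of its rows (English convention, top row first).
[[1, 3, 6], [2], [4], [5], [7]]

In row 1, 1 replaces 2 (the leftmost entry greater than 1); 2 is bumped to row 2. In row 2, 2 replaces 4 (the leftmost entry greater than 2); 4 is bumped to row 3. In row 3, 4 replaces 5 (the leftmost entry greater than 4); 5 is bumped to row 4. In row 4, 5 replaces 7 (the leftmost entry greater than 5); 7 is bumped to row 5. 7 starts a new row 5. The new tableau is [[1, 3, 6], [2], [4], [5], [7]].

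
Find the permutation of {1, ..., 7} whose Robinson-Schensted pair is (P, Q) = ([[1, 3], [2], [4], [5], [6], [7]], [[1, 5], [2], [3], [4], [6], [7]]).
7 6 5 2 4 3 1

Reverse the RSK construction: for i from n down to 1, find the cell of Q containing i, remove the entry at that cell from P, and reverse-bump it up through P; the value ejected from row 1 is w(i).

Step i=7: Q has 7 at row 6, column 1; remove 7 from row 6 of P and reverse-bump: 7 enters row 5 and ejects 6; 6 enters row 4 and ejects 5; 5 enters row 3 and ejects 4; 4 enters row 2 and ejects 2; 2 enters row 1 and ejects 1. So w(7) = 1. P is now [[2, 3], [4], [5], [6], [7]].
Step i=6: Q has 6 at row 5, column 1; remove 7 from row 5 of P and reverse-bump: 7 enters row 4 and ejects 6; 6 enters row 3 and ejects 5; 5 enters row 2 and ejects 4; 4 enters row 1 and ejects 3. So w(6) = 3. P is now [[2, 4], [5], [6], [7]].
Step i=5: Q has 5 at row 1, column 2; remove that cell from P, ejecting 4. So w(5) = 4. P is now [[2], [5], [6], [7]].
Step i=4: Q has 4 at row 4, column 1; remove 7 from row 4 of P and reverse-bump: 7 enters row 3 and ejects 6; 6 enters row 2 and ejects 5; 5 enters row 1 and ejects 2. So w(4) = 2. P is now [[5], [6], [7]].
Step i=3: Q has 3 at row 3, column 1; remove 7 from row 3 of P and reverse-bump: 7 enters row 2 and ejects 6; 6 enters row 1 and ejects 5. So w(3) = 5. P is now [[6], [7]].
Step i=2: Q has 2 at row 2, column 1; remove 7 from row 2 of P and reverse-bump: 7 enters row 1 and ejects 6. So w(2) = 6. P is now [[7]].
Step i=1: Q has 1 at row 1, column 1; remove that cell from P, ejecting 7. So w(1) = 7. P is now [].

So w = 7 6 5 2 4 3 1.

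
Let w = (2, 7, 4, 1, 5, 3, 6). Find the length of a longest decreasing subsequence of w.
3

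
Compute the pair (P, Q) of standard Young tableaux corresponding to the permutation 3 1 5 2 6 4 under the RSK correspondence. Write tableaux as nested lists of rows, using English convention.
P = [[1, 2, 4], [3, 5, 6]], Q = [[1, 3, 5], [2, 4, 6]]

Insert each entry of the permutation into P by Schensted row insertion, recording in Q the position of each new cell.

Insert 3: appended to row 1. P = [[3]].
Insert 1: 1 bumps 3 from row 1; 3 starts row 2. P = [[1], [3]].
Insert 5: appended to row 1. P = [[1, 5], [3]].
Insert 2: 2 bumps 5 from row 1; 5 appends to row 2. P = [[1, 2], [3, 5]].
Insert 6: appended to row 1. P = [[1, 2, 6], [3, 5]].
Insert 4: 4 bumps 6 from row 1; 6 appends to row 2. P = [[1, 2, 4], [3, 5, 6]].

So P = [[1, 2, 4], [3, 5, 6]], Q = [[1, 3, 5], [2, 4, 6]].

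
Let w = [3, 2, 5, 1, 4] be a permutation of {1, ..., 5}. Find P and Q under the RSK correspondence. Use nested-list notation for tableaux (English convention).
P = [[1, 4], [2, 5], [3]], Q = [[1, 3], [2, 5], [4]]

Insert each entry of the permutation into P by Schensted row insertion, recording in Q the position of each new cell.

Insert 3: appended to row 1. P = [[3]], Q = [[1]].
Insert 2: 2 bumps 3 from row 1; 3 starts row 2. P = [[2], [3]], Q = [[1], [2]].
Insert 5: appended to row 1. P = [[2, 5], [3]], Q = [[1, 3], [2]].
Insert 1: 1 bumps 2 from row 1; 2 bumps 3 from row 2; 3 starts row 3. P = [[1, 5], [2], [3]], Q = [[1, 3], [2], [4]].
Insert 4: 4 bumps 5 from row 1; 5 appends to row 2. P = [[1, 4], [2, 5], [3]], Q = [[1, 3], [2, 5], [4]].

So P = [[1, 4], [2, 5], [3]], Q = [[1, 3], [2, 5], [4]].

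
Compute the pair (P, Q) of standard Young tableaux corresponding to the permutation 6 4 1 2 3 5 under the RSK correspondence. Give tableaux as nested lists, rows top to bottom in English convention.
Insert each entry of the permutation into P by Schensted row insertion, recording in Q the position of each new cell.

Insert 6: appended to row 1. P = [[6]], Q = [[1]].
Insert 4: 4 bumps 6 from row 1; 6 starts row 2. P = [[4], [6]], Q = [[1], [2]].
Insert 1: 1 bumps 4 from row 1; 4 bumps 6 from row 2; 6 starts row 3. P = [[1], [4], [6]], Q = [[1], [2], [3]].
Insert 2: appended to row 1. P = [[1, 2], [4], [6]], Q = [[1, 4], [2], [3]].
Insert 3: appended to row 1. P = [[1, 2, 3], [4], [6]], Q = [[1, 4, 5], [2], [3]].
Insert 5: appended to row 1. P = [[1, 2, 3, 5], [4], [6]], Q = [[1, 4, 5, 6], [2], [3]].

So P = [[1, 2, 3, 5], [4], [6]], Q = [[1, 4, 5, 6], [2], [3]].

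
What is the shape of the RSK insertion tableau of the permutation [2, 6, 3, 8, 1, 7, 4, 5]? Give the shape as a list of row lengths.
Row-insert each entry into an empty tableau.

After inserting 2: P = [[2]].
After inserting 6: P = [[2, 6]].
After inserting 3: P = [[2, 3], [6]].
After inserting 8: P = [[2, 3, 8], [6]].
After inserting 1: P = [[1, 3, 8], [2], [6]].
After inserting 7: P = [[1, 3, 7], [2, 8], [6]].
After inserting 4: P = [[1, 3, 4], [2, 7], [6, 8]].
After inserting 5: P = [[1, 3, 4, 5], [2, 7], [6, 8]].

The final insertion tableau P = [[1, 3, 4, 5], [2, 7], [6, 8]] has shape [4, 2, 2].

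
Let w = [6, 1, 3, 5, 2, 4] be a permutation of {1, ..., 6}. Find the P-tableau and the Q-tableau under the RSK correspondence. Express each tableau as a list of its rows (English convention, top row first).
Insert each entry of the permutation into P by Schensted row insertion, recording in Q the position of each new cell.

Insert 6: appended to row 1. P = [[6]], Q = [[1]].
Insert 1: 1 bumps 6 from row 1; 6 starts row 2. P = [[1], [6]], Q = [[1], [2]].
Insert 3: appended to row 1. P = [[1, 3], [6]], Q = [[1, 3], [2]].
Insert 5: appended to row 1. P = [[1, 3, 5], [6]], Q = [[1, 3, 4], [2]].
Insert 2: 2 bumps 3 from row 1; 3 bumps 6 from row 2; 6 starts row 3. P = [[1, 2, 5], [3], [6]], Q = [[1, 3, 4], [2], [5]].
Insert 4: 4 bumps 5 from row 1; 5 appends to row 2. P = [[1, 2, 4], [3, 5], [6]], Q = [[1, 3, 4], [2, 6], [5]].

So P = [[1, 2, 4], [3, 5], [6]], Q = [[1, 3, 4], [2, 6], [5]].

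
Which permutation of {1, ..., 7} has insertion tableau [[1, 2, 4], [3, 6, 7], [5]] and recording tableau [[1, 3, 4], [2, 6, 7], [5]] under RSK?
Reverse RSK: for i = n, n-1, ..., 1, locate i in Q, remove the corresponding corner cell from P, and reverse-bump its entry up through P; the value ejected from row 1 is w(i).

So w = 5 3 6 7 1 2 4.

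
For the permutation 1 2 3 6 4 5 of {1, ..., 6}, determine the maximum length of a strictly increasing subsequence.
5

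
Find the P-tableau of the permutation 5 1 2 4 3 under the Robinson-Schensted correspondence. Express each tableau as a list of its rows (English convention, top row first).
P = [[1, 2, 3], [4], [5]]

Insert 5: appended to row 1. P = [[5]].
Insert 1: 1 bumps 5 from row 1; 5 starts row 2. P = [[1], [5]].
Insert 2: appended to row 1. P = [[1, 2], [5]].
Insert 4: appended to row 1. P = [[1, 2, 4], [5]].
Insert 3: 3 bumps 4 from row 1; 4 bumps 5 from row 2; 5 starts row 3. P = [[1, 2, 3], [4], [5]].

So P = [[1, 2, 3], [4], [5]].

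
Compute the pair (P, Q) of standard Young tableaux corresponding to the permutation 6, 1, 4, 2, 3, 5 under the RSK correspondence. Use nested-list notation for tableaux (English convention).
P = [[1, 2, 3, 5], [4], [6]], Q = [[1, 3, 5, 6], [2], [4]]

Insert each entry of the permutation into P by Schensted row insertion, recording in Q the position of each new cell.

Insert 6: appended to row 1. P = [[6]].
Insert 1: 1 bumps 6 from row 1; 6 starts row 2. P = [[1], [6]].
Insert 4: appended to row 1. P = [[1, 4], [6]].
Insert 2: 2 bumps 4 from row 1; 4 bumps 6 from row 2; 6 starts row 3. P = [[1, 2], [4], [6]].
Insert 3: appended to row 1. P = [[1, 2, 3], [4], [6]].
Insert 5: appended to row 1. P = [[1, 2, 3, 5], [4], [6]].

So P = [[1, 2, 3, 5], [4], [6]], Q = [[1, 3, 5, 6], [2], [4]].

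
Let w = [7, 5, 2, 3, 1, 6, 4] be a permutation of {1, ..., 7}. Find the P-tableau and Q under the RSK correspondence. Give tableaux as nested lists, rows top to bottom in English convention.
P = [[1, 3, 4], [2, 6], [5], [7]], Q = [[1, 4, 6], [2, 7], [3], [5]]

Insert each entry of the permutation into P by Schensted row insertion, recording in Q the position of each new cell.

Insert 7: appended to row 1. P = [[7]].
Insert 5: 5 bumps 7 from row 1; 7 starts row 2. P = [[5], [7]].
Insert 2: 2 bumps 5 from row 1; 5 bumps 7 from row 2; 7 starts row 3. P = [[2], [5], [7]].
Insert 3: appended to row 1. P = [[2, 3], [5], [7]].
Insert 1: 1 bumps 2 from row 1; 2 bumps 5 from row 2; 5 bumps 7 from row 3; 7 starts row 4. P = [[1, 3], [2], [5], [7]].
Insert 6: appended to row 1. P = [[1, 3, 6], [2], [5], [7]].
Insert 4: 4 bumps 6 from row 1; 6 appends to row 2. P = [[1, 3, 4], [2, 6], [5], [7]].

So P = [[1, 3, 4], [2, 6], [5], [7]], Q = [[1, 4, 6], [2, 7], [3], [5]].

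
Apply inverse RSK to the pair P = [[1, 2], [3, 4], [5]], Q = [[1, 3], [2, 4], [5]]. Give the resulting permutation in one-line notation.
3 1 5 4 2

Reverse the RSK construction: for i from n down to 1, find the cell of Q containing i, remove the entry at that cell from P, and reverse-bump it up through P; the value ejected from row 1 is w(i).

Step i=5: Q has 5 at row 3, column 1; remove 5 from row 3 of P and reverse-bump: 5 enters row 2 and ejects 4; 4 enters row 1 and ejects 2. So w(5) = 2. P is now [[1, 4], [3, 5]].
Step i=4: Q has 4 at row 2, column 2; remove 5 from row 2 of P and reverse-bump: 5 enters row 1 and ejects 4. So w(4) = 4. P is now [[1, 5], [3]].
Step i=3: Q has 3 at row 1, column 2; remove that cell from P, ejecting 5. So w(3) = 5. P is now [[1], [3]].
Step i=2: Q has 2 at row 2, column 1; remove 3 from row 2 of P and reverse-bump: 3 enters row 1 and ejects 1. So w(2) = 1. P is now [[3]].
Step i=1: Q has 1 at row 1, column 1; remove that cell from P, ejecting 3. So w(1) = 3. P is now [].

So w = 3 1 5 4 2.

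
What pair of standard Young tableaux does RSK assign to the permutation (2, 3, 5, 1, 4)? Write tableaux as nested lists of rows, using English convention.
P = [[1, 3, 4], [2, 5]], Q = [[1, 2, 3], [4, 5]]

Insert each entry of the permutation into P by Schensted row insertion, recording in Q the position of each new cell.

After inserting 2: P = [[2]].
After inserting 3: P = [[2, 3]].
After inserting 5: P = [[2, 3, 5]].
After inserting 1: P = [[1, 3, 5], [2]].
After inserting 4: P = [[1, 3, 4], [2, 5]].

So P = [[1, 3, 4], [2, 5]], Q = [[1, 2, 3], [4, 5]].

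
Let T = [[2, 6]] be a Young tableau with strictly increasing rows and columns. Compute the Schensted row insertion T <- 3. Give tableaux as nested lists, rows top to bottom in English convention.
In row 1, 3 replaces 6 (the leftmost entry greater than 3); 6 is bumped to row 2. 6 starts a new row 2. The new tableau is [[2, 3], [6]].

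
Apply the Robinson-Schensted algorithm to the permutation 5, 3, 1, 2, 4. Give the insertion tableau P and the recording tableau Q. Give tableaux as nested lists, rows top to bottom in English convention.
P = [[1, 2, 4], [3], [5]], Q = [[1, 4, 5], [2], [3]]

Insert each entry of the permutation into P by Schensted row insertion, recording in Q the position of each new cell.

Insert 5: appended to row 1. P = [[5]].
Insert 3: 3 bumps 5 from row 1; 5 starts row 2. P = [[3], [5]].
Insert 1: 1 bumps 3 from row 1; 3 bumps 5 from row 2; 5 starts row 3. P = [[1], [3], [5]].
Insert 2: appended to row 1. P = [[1, 2], [3], [5]].
Insert 4: appended to row 1. P = [[1, 2, 4], [3], [5]].

So P = [[1, 2, 4], [3], [5]], Q = [[1, 4, 5], [2], [3]].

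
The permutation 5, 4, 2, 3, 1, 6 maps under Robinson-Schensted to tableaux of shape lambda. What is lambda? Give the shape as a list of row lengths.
RSK row insertion gives P = [[1, 3, 6], [2], [4], [5]], which has shape [3, 1, 1, 1].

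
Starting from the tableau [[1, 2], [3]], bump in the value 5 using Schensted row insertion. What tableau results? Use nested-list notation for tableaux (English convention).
5 is larger than every entry of row 1, so it is appended to row 1. The new tableau is [[1, 2, 5], [3]].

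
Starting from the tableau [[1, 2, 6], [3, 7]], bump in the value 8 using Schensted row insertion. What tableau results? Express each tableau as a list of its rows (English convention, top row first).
[[1, 2, 6, 8], [3, 7]]

8 is larger than every entry of row 1, so it is appended to row 1. The new tableau is [[1, 2, 6, 8], [3, 7]].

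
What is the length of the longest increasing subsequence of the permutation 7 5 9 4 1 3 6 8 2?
4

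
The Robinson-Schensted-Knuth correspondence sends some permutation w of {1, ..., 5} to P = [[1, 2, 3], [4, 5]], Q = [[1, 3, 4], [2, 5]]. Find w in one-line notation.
Reverse the RSK construction: for i from n down to 1, find the cell of Q containing i, remove the entry at that cell from P, and reverse-bump it up through P; the value ejected from row 1 is w(i).

Step i=5: Q has 5 at row 2, column 2; remove 5 from row 2 of P and reverse-bump: 5 enters row 1 and ejects 3. So w(5) = 3. P is now [[1, 2, 5], [4]].
Step i=4: Q has 4 at row 1, column 3; remove that cell from P, ejecting 5. So w(4) = 5. P is now [[1, 2], [4]].
Step i=3: Q has 3 at row 1, column 2; remove that cell from P, ejecting 2. So w(3) = 2. P is now [[1], [4]].
Step i=2: Q has 2 at row 2, column 1; remove 4 from row 2 of P and reverse-bump: 4 enters row 1 and ejects 1. So w(2) = 1. P is now [[4]].
Step i=1: Q has 1 at row 1, column 1; remove that cell from P, ejecting 4. So w(1) = 4. P is now [].

So w = 4 1 2 5 3.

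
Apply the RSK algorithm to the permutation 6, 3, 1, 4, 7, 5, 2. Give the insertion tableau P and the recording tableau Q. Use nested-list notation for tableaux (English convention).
P = [[1, 2, 5], [3, 4], [6, 7]], Q = [[1, 4, 5], [2, 6], [3, 7]]

Insert each entry of the permutation into P by Schensted row insertion, recording in Q the position of each new cell.

Insert 6: appended to row 1. P = [[6]].
Insert 3: 3 bumps 6 from row 1; 6 starts row 2. P = [[3], [6]].
Insert 1: 1 bumps 3 from row 1; 3 bumps 6 from row 2; 6 starts row 3. P = [[1], [3], [6]].
Insert 4: appended to row 1. P = [[1, 4], [3], [6]].
Insert 7: appended to row 1. P = [[1, 4, 7], [3], [6]].
Insert 5: 5 bumps 7 from row 1; 7 appends to row 2. P = [[1, 4, 5], [3, 7], [6]].
Insert 2: 2 bumps 4 from row 1; 4 bumps 7 from row 2; 7 appends to row 3. P = [[1, 2, 5], [3, 4], [6, 7]].

So P = [[1, 2, 5], [3, 4], [6, 7]], Q = [[1, 4, 5], [2, 6], [3, 7]].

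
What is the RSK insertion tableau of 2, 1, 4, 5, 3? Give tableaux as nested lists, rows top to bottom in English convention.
Insert 2: appended to row 1. P = [[2]].
Insert 1: 1 bumps 2 from row 1; 2 starts row 2. P = [[1], [2]].
Insert 4: appended to row 1. P = [[1, 4], [2]].
Insert 5: appended to row 1. P = [[1, 4, 5], [2]].
Insert 3: 3 bumps 4 from row 1; 4 appends to row 2. P = [[1, 3, 5], [2, 4]].

So P = [[1, 3, 5], [2, 4]].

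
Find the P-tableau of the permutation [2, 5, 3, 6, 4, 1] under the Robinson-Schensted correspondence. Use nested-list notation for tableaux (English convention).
P = [[1, 3, 4], [2, 6], [5]]

Insert 2: appended to row 1. P = [[2]].
Insert 5: appended to row 1. P = [[2, 5]].
Insert 3: 3 bumps 5 from row 1; 5 starts row 2. P = [[2, 3], [5]].
Insert 6: appended to row 1. P = [[2, 3, 6], [5]].
Insert 4: 4 bumps 6 from row 1; 6 appends to row 2. P = [[2, 3, 4], [5, 6]].
Insert 1: 1 bumps 2 from row 1; 2 bumps 5 from row 2; 5 starts row 3. P = [[1, 3, 4], [2, 6], [5]].

So P = [[1, 3, 4], [2, 6], [5]].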